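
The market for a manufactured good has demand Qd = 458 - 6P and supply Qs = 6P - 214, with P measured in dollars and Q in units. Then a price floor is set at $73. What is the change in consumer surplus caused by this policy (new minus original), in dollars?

-1207

Equilibrium: 458 - 6P = 6P - 214, so 672 = 12P and P* = 56, Q* = 122.
Since 73 > 56, the floor is binding.
At P = 73: Qd = 458 - 6·73 = 20 and Qs = 6·73 - 214 = 224.
Consumer surplus without the control is ½ · (229/3 - 56) · 122 = 3721/3.
With the floor, consumers buy 20 units at 73, so CS = ½ · (229/3 - 73) · 20 = 100/3.
Change in consumer surplus = 100/3 - 3721/3 = -1207.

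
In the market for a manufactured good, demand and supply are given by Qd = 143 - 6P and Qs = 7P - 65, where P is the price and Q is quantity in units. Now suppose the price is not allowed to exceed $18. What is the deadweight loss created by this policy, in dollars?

0

In a free market, 143 - 6P = 7P - 65 gives the equilibrium P* = 16, Q* = 47.
The ceiling of 18 is above the equilibrium price 16, so it is not binding; the market clears at P* = 16, Q* = 47.
Since the control does not bind, no trades are prevented and deadweight loss is zero.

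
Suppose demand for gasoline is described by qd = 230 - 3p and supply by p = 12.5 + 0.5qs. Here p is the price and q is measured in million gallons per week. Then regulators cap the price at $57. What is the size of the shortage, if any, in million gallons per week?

Rearranging supply gives qs = 2p - 25. In a free market, 230 - 3p = 2p - 25 gives the equilibrium p* = 51, q* = 77.
The ceiling of 57 is above the equilibrium price 51, so it is not binding; the market clears at p* = 51, q* = 77.
Since the control does not bind, there is no shortage.

0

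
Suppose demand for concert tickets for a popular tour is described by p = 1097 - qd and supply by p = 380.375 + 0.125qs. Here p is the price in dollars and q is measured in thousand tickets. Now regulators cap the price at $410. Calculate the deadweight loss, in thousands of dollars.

90000

Rearranging demand gives qd = 1097 - p; rearranging supply gives qs = 8p - 3043. In a free market, 1097 - p = 8p - 3043 gives the equilibrium p* = 460, q* = 637.
The ceiling of 410 is below the equilibrium price 460, so it binds.
At p = 410: qd = 1097 - 410 = 687 and qs = 8·410 - 3043 = 237.
Quantity traded falls to 237. At q = 237 the demand price is 1097 - 237 = 860 and the supply price is (3043 + 237)/8 = 410.
Deadweight loss = ½ · (860 - 410) · (637 - 237) = ½ · 450 · 400 = 90000.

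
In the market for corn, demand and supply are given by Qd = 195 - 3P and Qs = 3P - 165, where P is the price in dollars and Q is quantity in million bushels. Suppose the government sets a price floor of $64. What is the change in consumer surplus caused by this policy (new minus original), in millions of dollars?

Without the control the market clears where 195 - 3P = 3P - 165, i.e. P* = 60 and Q* = 15.
The floor of 64 is above the equilibrium price 60, so it binds.
At P = 64: Qd = 195 - 3·64 = 3 and Qs = 3·64 - 165 = 27.
Consumer surplus without the control is ½ · (65 - 60) · 15 = 37.5.
With the floor, consumers buy 3 units at 64, so CS = ½ · (65 - 64) · 3 = 1.5.
Change in consumer surplus = 1.5 - 37.5 = -36.

-36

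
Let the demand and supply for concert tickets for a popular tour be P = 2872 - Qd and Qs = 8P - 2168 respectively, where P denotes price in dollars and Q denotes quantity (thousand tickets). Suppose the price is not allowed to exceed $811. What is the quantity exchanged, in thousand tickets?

Rearranging demand gives Qd = 2872 - P. Equilibrium: 2872 - P = 8P - 2168, so 5040 = 9P and P* = 560, Q* = 2312.
The ceiling of 811 is above the equilibrium price 560, so it is not binding; the market clears at P* = 560, Q* = 2312.

2312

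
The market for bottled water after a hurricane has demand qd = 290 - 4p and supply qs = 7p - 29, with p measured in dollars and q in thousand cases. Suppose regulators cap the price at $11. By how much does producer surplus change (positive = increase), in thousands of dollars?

In a free market, 290 - 4p = 7p - 29 gives the equilibrium p* = 29, q* = 174.
Since 11 < 29, the ceiling is binding.
At p = 11: qd = 290 - 4·11 = 246 and qs = 7·11 - 29 = 48.
Producer surplus without the control is ½ · (29 - 29/7) · 174 = 15138/7.
With the ceiling, producers sell 48 units at 11, so PS = ½ · (11 - 29/7) · 48 = 1152/7.
Change in producer surplus = 1152/7 - 15138/7 = -1998.

-1998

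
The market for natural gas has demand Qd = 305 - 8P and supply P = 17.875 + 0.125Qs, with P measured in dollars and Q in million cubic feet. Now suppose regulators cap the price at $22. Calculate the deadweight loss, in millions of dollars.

288

Rearranging supply gives Qs = 8P - 143. Without the control the market clears where 305 - 8P = 8P - 143, i.e. P* = 28 and Q* = 81.
Since 22 < 28, the ceiling is binding.
At P = 22: Qd = 305 - 8·22 = 129 and Qs = 8·22 - 143 = 33.
Quantity traded falls to 33. At Q = 33 the demand price is (305 - 33)/8 = 34 and the supply price is (143 + 33)/8 = 22.
Deadweight loss = ½ · (34 - 22) · (81 - 33) = ½ · 12 · 48 = 288.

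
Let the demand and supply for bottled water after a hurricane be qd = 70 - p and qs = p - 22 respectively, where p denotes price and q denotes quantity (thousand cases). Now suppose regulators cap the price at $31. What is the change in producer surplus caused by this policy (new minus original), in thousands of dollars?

-247.5

Setting quantity demanded equal to quantity supplied, 70 - p = p - 22, gives p* = 46 and q* = 24.
The ceiling of 31 is below the equilibrium price 46, so it binds.
At p = 31: qd = 70 - 31 = 39 and qs = 31 - 22 = 9.
Producer surplus without the control is ½ · (46 - 22) · 24 = 288.
With the ceiling, producers sell 9 units at 31, so PS = ½ · (31 - 22) · 9 = 40.5.
Change in producer surplus = 40.5 - 288 = -247.5.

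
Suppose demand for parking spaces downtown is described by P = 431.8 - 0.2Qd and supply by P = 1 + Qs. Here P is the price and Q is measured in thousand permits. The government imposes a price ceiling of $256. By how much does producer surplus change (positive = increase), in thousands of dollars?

-31928

Rearranging demand gives Qd = 2159 - 5P; rearranging supply gives Qs = P - 1. Equilibrium: 2159 - 5P = P - 1, so 2160 = 6P and P* = 360, Q* = 359.
Since 256 < 360, the ceiling is binding.
At P = 256: Qd = 2159 - 5·256 = 879 and Qs = 256 - 1 = 255.
Producer surplus without the control is ½ · (360 - 1) · 359 = 64440.5.
With the ceiling, producers sell 255 units at 256, so PS = ½ · (256 - 1) · 255 = 32512.5.
Change in producer surplus = 32512.5 - 64440.5 = -31928.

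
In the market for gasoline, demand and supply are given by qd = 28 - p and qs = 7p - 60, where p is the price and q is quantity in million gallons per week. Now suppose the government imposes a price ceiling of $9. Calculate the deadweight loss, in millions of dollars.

Setting quantity demanded equal to quantity supplied, 28 - p = 7p - 60, gives p* = 11 and q* = 17.
Because the ceiling (9) lies below the market-clearing price, it is binding.
At p = 9: qd = 28 - 9 = 19 and qs = 7·9 - 60 = 3.
Quantity traded falls to 3. At q = 3 the demand price is 28 - 3 = 25 and the supply price is (60 + 3)/7 = 9.
Deadweight loss = ½ · (25 - 9) · (17 - 3) = ½ · 16 · 14 = 112.

112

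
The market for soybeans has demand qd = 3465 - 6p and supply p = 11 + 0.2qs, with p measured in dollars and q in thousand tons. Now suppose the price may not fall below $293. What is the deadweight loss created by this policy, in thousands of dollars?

Rearranging supply gives qs = 5p - 55. In a free market, 3465 - 6p = 5p - 55 gives the equilibrium p* = 320, q* = 1545.
Since 293 is below p* = 320, the floor does not bind and the free-market outcome prevails.
Since the control does not bind, no trades are prevented and deadweight loss is zero.

0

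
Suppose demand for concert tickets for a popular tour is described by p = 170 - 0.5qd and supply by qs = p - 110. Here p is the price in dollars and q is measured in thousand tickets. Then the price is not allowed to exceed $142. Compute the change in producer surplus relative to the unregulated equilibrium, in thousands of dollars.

-288

Rearranging demand gives qd = 340 - 2p. Equilibrium: 340 - 2p = p - 110, so 450 = 3p and p* = 150, q* = 40.
The ceiling of 142 is below the equilibrium price 150, so it binds.
At p = 142: qd = 340 - 2·142 = 56 and qs = 142 - 110 = 32.
Producer surplus without the control is ½ · (150 - 110) · 40 = 800.
With the ceiling, producers sell 32 units at 142, so PS = ½ · (142 - 110) · 32 = 512.
Change in producer surplus = 512 - 800 = -288.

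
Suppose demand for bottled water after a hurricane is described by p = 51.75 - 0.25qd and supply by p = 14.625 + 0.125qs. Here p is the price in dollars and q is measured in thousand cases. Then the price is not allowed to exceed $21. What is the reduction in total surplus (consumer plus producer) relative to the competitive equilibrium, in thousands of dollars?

Rearranging demand gives qd = 207 - 4p; rearranging supply gives qs = 8p - 117. In a free market, 207 - 4p = 8p - 117 gives the equilibrium p* = 27, q* = 99.
Because the ceiling (21) lies below the market-clearing price, it is binding.
At p = 21: qd = 207 - 4·21 = 123 and qs = 8·21 - 117 = 51.
Quantity traded falls to 51. At q = 51 the demand price is (207 - 51)/4 = 39 and the supply price is (117 + 51)/8 = 21.
Deadweight loss = ½ · (39 - 21) · (99 - 51) = ½ · 18 · 48 = 432.

432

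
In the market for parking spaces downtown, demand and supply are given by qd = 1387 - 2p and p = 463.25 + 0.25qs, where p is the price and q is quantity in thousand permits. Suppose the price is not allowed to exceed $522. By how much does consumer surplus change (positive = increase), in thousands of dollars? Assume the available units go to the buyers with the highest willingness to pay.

2934

Rearranging supply gives qs = 4p - 1853. Without the control the market clears where 1387 - 2p = 4p - 1853, i.e. p* = 540 and q* = 307.
The ceiling of 522 is below the equilibrium price 540, so it binds.
At p = 522: qd = 1387 - 2·522 = 343 and qs = 4·522 - 1853 = 235.
Consumer surplus without the control is ½ · (693.5 - 540) · 307 = 23562.25.
With the ceiling, 235 units are sold at 522 (assume they go to the highest-value buyers). The demand price at q = 235 is 576, so CS = ½ · [(693.5 - 522) + (576 - 522)] · 235 = 26496.25.
Change in consumer surplus = 26496.25 - 23562.25 = 2934.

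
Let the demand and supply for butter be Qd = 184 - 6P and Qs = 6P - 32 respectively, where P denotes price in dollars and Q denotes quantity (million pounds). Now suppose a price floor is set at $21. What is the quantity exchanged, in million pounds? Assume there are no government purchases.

58

Without the control the market clears where 184 - 6P = 6P - 32, i.e. P* = 18 and Q* = 76.
Since 21 > 18, the floor is binding.
At P = 21: Qd = 184 - 6·21 = 58 and Qs = 6·21 - 32 = 94.
The quantity actually transacted is the short side, demand: 58.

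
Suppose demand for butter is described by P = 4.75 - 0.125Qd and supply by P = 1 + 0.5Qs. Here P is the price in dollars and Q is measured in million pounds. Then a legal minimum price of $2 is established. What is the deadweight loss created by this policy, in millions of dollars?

Rearranging demand gives Qd = 38 - 8P; rearranging supply gives Qs = 2P - 2. Setting quantity demanded equal to quantity supplied, 38 - 8P = 2P - 2, gives P* = 4 and Q* = 6.
Since 2 is below P* = 4, the floor does not bind and the free-market outcome prevails.
Since the control does not bind, no trades are prevented and deadweight loss is zero.

0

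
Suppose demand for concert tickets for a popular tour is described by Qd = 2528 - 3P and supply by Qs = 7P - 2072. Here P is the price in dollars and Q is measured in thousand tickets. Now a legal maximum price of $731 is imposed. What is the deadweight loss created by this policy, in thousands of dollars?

0

Setting quantity demanded equal to quantity supplied, 2528 - 3P = 7P - 2072, gives P* = 460 and Q* = 1148.
Since 731 is above P* = 460, the ceiling does not bind and the free-market outcome prevails.
Since the control does not bind, no trades are prevented and deadweight loss is zero.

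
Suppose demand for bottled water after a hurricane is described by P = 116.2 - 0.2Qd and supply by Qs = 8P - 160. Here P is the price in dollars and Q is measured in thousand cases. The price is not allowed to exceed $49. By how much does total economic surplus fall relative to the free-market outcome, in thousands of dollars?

665.6

Rearranging demand gives Qd = 581 - 5P. Without the control the market clears where 581 - 5P = 8P - 160, i.e. P* = 57 and Q* = 296.
Since 49 < 57, the ceiling is binding.
At P = 49: Qd = 581 - 5·49 = 336 and Qs = 8·49 - 160 = 232.
Quantity traded falls to 232. At Q = 232 the demand price is (581 - 232)/5 = 69.8 and the supply price is (160 + 232)/8 = 49.
Deadweight loss = ½ · (69.8 - 49) · (296 - 232) = ½ · 20.8 · 64 = 665.6.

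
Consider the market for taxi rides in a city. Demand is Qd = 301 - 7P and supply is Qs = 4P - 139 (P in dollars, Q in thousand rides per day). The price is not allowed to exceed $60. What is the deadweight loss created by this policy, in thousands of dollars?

Setting quantity demanded equal to quantity supplied, 301 - 7P = 4P - 139, gives P* = 40 and Q* = 21.
Since 60 is above P* = 40, the ceiling does not bind and the free-market outcome prevails.
Since the control does not bind, no trades are prevented and deadweight loss is zero.

0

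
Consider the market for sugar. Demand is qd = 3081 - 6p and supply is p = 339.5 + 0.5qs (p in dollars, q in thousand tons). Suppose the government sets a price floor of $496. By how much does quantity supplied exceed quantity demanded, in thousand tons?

Rearranging supply gives qs = 2p - 679. Equilibrium: 3081 - 6p = 2p - 679, so 3760 = 8p and p* = 470, q* = 261.
Because the floor (496) lies above the market-clearing price, it is binding.
At p = 496: qd = 3081 - 6·496 = 105 and qs = 2·496 - 679 = 313.
Surplus = qs - qd = 313 - 105 = 208.

208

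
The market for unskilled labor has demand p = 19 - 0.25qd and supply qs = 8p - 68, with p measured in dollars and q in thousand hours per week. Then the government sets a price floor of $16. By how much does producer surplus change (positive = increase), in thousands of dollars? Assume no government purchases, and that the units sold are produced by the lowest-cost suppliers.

Rearranging demand gives qd = 76 - 4p. Equilibrium: 76 - 4p = 8p - 68, so 144 = 12p and p* = 12, q* = 28.
Because the floor (16) lies above the market-clearing price, it is binding.
At p = 16: qd = 76 - 4·16 = 12 and qs = 8·16 - 68 = 60.
Producer surplus without the control is ½ · (12 - 8.5) · 28 = 49.
With the floor, 12 units are sold at 16. The supply price at q = 12 is 10, so PS = ½ · [(16 - 8.5) + (16 - 10)] · 12 = 81.
Change in producer surplus = 81 - 49 = 32.

32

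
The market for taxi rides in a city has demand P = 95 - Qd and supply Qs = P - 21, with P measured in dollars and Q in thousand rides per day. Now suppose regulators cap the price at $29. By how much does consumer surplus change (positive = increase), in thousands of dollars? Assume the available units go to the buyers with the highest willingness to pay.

-188.5

Rearranging demand gives Qd = 95 - P. Without the control the market clears where 95 - P = P - 21, i.e. P* = 58 and Q* = 37.
Because the ceiling (29) lies below the market-clearing price, it is binding.
At P = 29: Qd = 95 - 29 = 66 and Qs = 29 - 21 = 8.
Consumer surplus without the control is ½ · (95 - 58) · 37 = 684.5.
With the ceiling, 8 units are sold at 29 (assume they go to the highest-value buyers). The demand price at Q = 8 is 87, so CS = ½ · [(95 - 29) + (87 - 29)] · 8 = 496.
Change in consumer surplus = 496 - 684.5 = -188.5.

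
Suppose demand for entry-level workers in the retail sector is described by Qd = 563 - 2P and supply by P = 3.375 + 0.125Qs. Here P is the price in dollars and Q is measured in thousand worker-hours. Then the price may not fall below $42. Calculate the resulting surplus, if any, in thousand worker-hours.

0

Rearranging supply gives Qs = 8P - 27. In a free market, 563 - 2P = 8P - 27 gives the equilibrium P* = 59, Q* = 445.
Since 42 is below P* = 59, the floor does not bind and the free-market outcome prevails.
Since the control does not bind, there is no surplus.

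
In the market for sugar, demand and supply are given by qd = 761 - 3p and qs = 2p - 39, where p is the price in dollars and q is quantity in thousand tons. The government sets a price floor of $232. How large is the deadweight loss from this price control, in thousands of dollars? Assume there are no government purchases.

19440

In a free market, 761 - 3p = 2p - 39 gives the equilibrium p* = 160, q* = 281.
The floor of 232 is above the equilibrium price 160, so it binds.
At p = 232: qd = 761 - 3·232 = 65 and qs = 2·232 - 39 = 425.
Quantity traded falls to 65. At q = 65 the demand price is (761 - 65)/3 = 232 and the supply price is (39 + 65)/2 = 52.
Deadweight loss = ½ · (232 - 52) · (281 - 65) = ½ · 180 · 216 = 19440.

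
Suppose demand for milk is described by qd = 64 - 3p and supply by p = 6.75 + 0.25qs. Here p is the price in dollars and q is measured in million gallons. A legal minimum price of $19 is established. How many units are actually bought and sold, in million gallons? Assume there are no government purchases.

7

Rearranging supply gives qs = 4p - 27. In a free market, 64 - 3p = 4p - 27 gives the equilibrium p* = 13, q* = 25.
The floor of 19 is above the equilibrium price 13, so it binds.
At p = 19: qd = 64 - 3·19 = 7 and qs = 4·19 - 27 = 49.
The quantity actually transacted is the short side, demand: 7.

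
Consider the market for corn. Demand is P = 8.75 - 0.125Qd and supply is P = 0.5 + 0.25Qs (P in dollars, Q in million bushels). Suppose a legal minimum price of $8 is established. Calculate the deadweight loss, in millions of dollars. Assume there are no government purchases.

48

Rearranging demand gives Qd = 70 - 8P; rearranging supply gives Qs = 4P - 2. Setting quantity demanded equal to quantity supplied, 70 - 8P = 4P - 2, gives P* = 6 and Q* = 22.
The floor of 8 is above the equilibrium price 6, so it binds.
At P = 8: Qd = 70 - 8·8 = 6 and Qs = 4·8 - 2 = 30.
Quantity traded falls to 6. At Q = 6 the demand price is (70 - 6)/8 = 8 and the supply price is (2 + 6)/4 = 2.
Deadweight loss = ½ · (8 - 2) · (22 - 6) = ½ · 6 · 16 = 48.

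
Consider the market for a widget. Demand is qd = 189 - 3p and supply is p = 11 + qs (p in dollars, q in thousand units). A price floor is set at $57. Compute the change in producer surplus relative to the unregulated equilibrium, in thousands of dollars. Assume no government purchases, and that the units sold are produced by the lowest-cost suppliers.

Rearranging supply gives qs = p - 11. Without the control the market clears where 189 - 3p = p - 11, i.e. p* = 50 and q* = 39.
Because the floor (57) lies above the market-clearing price, it is binding.
At p = 57: qd = 189 - 3·57 = 18 and qs = 57 - 11 = 46.
Producer surplus without the control is ½ · (50 - 11) · 39 = 760.5.
With the floor, 18 units are sold at 57. The supply price at q = 18 is 29, so PS = ½ · [(57 - 11) + (57 - 29)] · 18 = 666.
Change in producer surplus = 666 - 760.5 = -94.5.

-94.5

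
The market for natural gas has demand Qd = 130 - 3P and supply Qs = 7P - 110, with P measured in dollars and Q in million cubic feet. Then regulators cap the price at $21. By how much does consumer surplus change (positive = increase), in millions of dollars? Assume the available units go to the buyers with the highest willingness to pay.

37.5

In a free market, 130 - 3P = 7P - 110 gives the equilibrium P* = 24, Q* = 58.
Since 21 < 24, the ceiling is binding.
At P = 21: Qd = 130 - 3·21 = 67 and Qs = 7·21 - 110 = 37.
Consumer surplus without the control is ½ · (130/3 - 24) · 58 = 1682/3.
With the ceiling, 37 units are sold at 21 (assume they go to the highest-value buyers). The demand price at Q = 37 is 31, so CS = ½ · [(130/3 - 21) + (31 - 21)] · 37 = 3589/6.
Change in consumer surplus = 3589/6 - 1682/3 = 37.5.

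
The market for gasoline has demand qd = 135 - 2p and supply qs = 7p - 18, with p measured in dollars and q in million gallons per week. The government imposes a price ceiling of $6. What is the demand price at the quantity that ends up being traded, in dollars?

55.5

Without the control the market clears where 135 - 2p = 7p - 18, i.e. p* = 17 and q* = 101.
Because the ceiling (6) lies below the market-clearing price, it is binding.
At p = 6: qd = 135 - 2·6 = 123 and qs = 7·6 - 18 = 24.
Only 24 units reach the market. On the demand curve, the marginal buyer's willingness to pay at q = 24 is (135 - 24)/2 = 55.5.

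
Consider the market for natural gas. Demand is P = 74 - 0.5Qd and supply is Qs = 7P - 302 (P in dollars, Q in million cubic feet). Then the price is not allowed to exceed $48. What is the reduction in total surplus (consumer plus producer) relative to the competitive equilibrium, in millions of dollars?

63

Rearranging demand gives Qd = 148 - 2P. Equilibrium: 148 - 2P = 7P - 302, so 450 = 9P and P* = 50, Q* = 48.
Since 48 < 50, the ceiling is binding.
At P = 48: Qd = 148 - 2·48 = 52 and Qs = 7·48 - 302 = 34.
Quantity traded falls to 34. At Q = 34 the demand price is (148 - 34)/2 = 57 and the supply price is (302 + 34)/7 = 48.
Deadweight loss = ½ · (57 - 48) · (48 - 34) = ½ · 9 · 14 = 63.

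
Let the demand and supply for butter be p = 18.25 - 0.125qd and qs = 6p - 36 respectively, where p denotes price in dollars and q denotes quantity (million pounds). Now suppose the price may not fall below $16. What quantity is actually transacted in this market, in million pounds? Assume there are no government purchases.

Rearranging demand gives qd = 146 - 8p. In a free market, 146 - 8p = 6p - 36 gives the equilibrium p* = 13, q* = 42.
Because the floor (16) lies above the market-clearing price, it is binding.
At p = 16: qd = 146 - 8·16 = 18 and qs = 6·16 - 36 = 60.
The quantity actually transacted is the short side, demand: 18.

18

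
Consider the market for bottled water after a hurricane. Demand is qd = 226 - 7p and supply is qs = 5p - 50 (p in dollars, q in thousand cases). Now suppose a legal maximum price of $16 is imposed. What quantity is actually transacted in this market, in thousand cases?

In a free market, 226 - 7p = 5p - 50 gives the equilibrium p* = 23, q* = 65.
Since 16 < 23, the ceiling is binding.
At p = 16: qd = 226 - 7·16 = 114 and qs = 5·16 - 50 = 30.
The quantity actually transacted is the short side, supply: 30.

30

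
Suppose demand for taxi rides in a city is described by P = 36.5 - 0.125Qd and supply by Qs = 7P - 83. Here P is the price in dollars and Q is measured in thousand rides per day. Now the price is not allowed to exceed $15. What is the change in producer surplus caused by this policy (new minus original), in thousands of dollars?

Rearranging demand gives Qd = 292 - 8P. Equilibrium: 292 - 8P = 7P - 83, so 375 = 15P and P* = 25, Q* = 92.
The ceiling of 15 is below the equilibrium price 25, so it binds.
At P = 15: Qd = 292 - 8·15 = 172 and Qs = 7·15 - 83 = 22.
Producer surplus without the control is ½ · (25 - 83/7) · 92 = 4232/7.
With the ceiling, producers sell 22 units at 15, so PS = ½ · (15 - 83/7) · 22 = 242/7.
Change in producer surplus = 242/7 - 4232/7 = -570.

-570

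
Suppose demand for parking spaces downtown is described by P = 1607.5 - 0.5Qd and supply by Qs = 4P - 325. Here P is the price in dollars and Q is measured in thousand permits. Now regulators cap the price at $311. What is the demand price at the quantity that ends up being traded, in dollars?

Rearranging demand gives Qd = 3215 - 2P. In a free market, 3215 - 2P = 4P - 325 gives the equilibrium P* = 590, Q* = 2035.
The ceiling of 311 is below the equilibrium price 590, so it binds.
At P = 311: Qd = 3215 - 2·311 = 2593 and Qs = 4·311 - 325 = 919.
Only 919 units reach the market. On the demand curve, the marginal buyer's willingness to pay at Q = 919 is (3215 - 919)/2 = 1148.

1148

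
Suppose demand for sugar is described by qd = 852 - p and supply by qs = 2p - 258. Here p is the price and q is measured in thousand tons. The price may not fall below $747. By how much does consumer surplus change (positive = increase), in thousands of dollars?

In a free market, 852 - p = 2p - 258 gives the equilibrium p* = 370, q* = 482.
Since 747 > 370, the floor is binding.
At p = 747: qd = 852 - 747 = 105 and qs = 2·747 - 258 = 1236.
Consumer surplus without the control is ½ · (852 - 370) · 482 = 116162.
With the floor, consumers buy 105 units at 747, so CS = ½ · (852 - 747) · 105 = 5512.5.
Change in consumer surplus = 5512.5 - 116162 = -110649.5.

-110649.5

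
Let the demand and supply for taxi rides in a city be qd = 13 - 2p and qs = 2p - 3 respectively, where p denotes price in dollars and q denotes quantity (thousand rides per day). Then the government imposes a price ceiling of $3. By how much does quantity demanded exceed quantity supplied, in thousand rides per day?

4

Equilibrium: 13 - 2p = 2p - 3, so 16 = 4p and p* = 4, q* = 5.
Since 3 < 4, the ceiling is binding.
At p = 3: qd = 13 - 2·3 = 7 and qs = 2·3 - 3 = 3.
Shortage = qd - qs = 7 - 3 = 4.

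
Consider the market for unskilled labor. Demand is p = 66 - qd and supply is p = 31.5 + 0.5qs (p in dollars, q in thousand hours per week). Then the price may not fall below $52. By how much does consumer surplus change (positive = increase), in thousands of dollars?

-166.5

Rearranging demand gives qd = 66 - p; rearranging supply gives qs = 2p - 63. Without the control the market clears where 66 - p = 2p - 63, i.e. p* = 43 and q* = 23.
The floor of 52 is above the equilibrium price 43, so it binds.
At p = 52: qd = 66 - 52 = 14 and qs = 2·52 - 63 = 41.
Consumer surplus without the control is ½ · (66 - 43) · 23 = 264.5.
With the floor, consumers buy 14 units at 52, so CS = ½ · (66 - 52) · 14 = 98.
Change in consumer surplus = 98 - 264.5 = -166.5.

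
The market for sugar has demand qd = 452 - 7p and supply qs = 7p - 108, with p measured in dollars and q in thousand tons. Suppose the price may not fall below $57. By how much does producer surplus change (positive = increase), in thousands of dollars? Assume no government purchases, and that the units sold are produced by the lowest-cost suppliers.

-110.5

Equilibrium: 452 - 7p = 7p - 108, so 560 = 14p and p* = 40, q* = 172.
Since 57 > 40, the floor is binding.
At p = 57: qd = 452 - 7·57 = 53 and qs = 7·57 - 108 = 291.
Producer surplus without the control is ½ · (40 - 108/7) · 172 = 14792/7.
With the floor, 53 units are sold at 57. The supply price at q = 53 is 23, so PS = ½ · [(57 - 108/7) + (57 - 23)] · 53 = 28037/14.
Change in producer surplus = 28037/14 - 14792/7 = -110.5.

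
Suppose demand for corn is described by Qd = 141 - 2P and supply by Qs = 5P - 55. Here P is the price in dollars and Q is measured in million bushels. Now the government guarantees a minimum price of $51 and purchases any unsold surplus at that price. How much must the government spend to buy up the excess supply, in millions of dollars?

Equilibrium: 141 - 2P = 5P - 55, so 196 = 7P and P* = 28, Q* = 85.
Since 51 > 28, the floor is binding.
At P = 51: Qd = 141 - 2·51 = 39 and Qs = 5·51 - 55 = 200.
Surplus = Qs - Qd = 161.
Government expenditure = surplus × support price = 161 × 51 = 8211.

8211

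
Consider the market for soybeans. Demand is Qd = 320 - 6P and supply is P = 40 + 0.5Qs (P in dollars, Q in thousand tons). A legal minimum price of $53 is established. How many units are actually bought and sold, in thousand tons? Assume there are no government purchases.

2

Rearranging supply gives Qs = 2P - 80. Setting quantity demanded equal to quantity supplied, 320 - 6P = 2P - 80, gives P* = 50 and Q* = 20.
The floor of 53 is above the equilibrium price 50, so it binds.
At P = 53: Qd = 320 - 6·53 = 2 and Qs = 2·53 - 80 = 26.
The quantity actually transacted is the short side, demand: 2.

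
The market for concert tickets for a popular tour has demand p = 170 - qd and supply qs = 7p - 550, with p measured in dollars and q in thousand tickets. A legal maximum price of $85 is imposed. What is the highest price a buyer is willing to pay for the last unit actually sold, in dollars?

125

Rearranging demand gives qd = 170 - p. In a free market, 170 - p = 7p - 550 gives the equilibrium p* = 90, q* = 80.
Since 85 < 90, the ceiling is binding.
At p = 85: qd = 170 - 85 = 85 and qs = 7·85 - 550 = 45.
Only 45 units reach the market. On the demand curve, the marginal buyer's willingness to pay at q = 45 is (170 - 45) = 125.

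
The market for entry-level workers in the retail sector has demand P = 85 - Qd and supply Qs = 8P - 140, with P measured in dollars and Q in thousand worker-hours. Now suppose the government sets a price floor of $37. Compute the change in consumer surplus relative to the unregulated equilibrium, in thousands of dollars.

-648

Rearranging demand gives Qd = 85 - P. Setting quantity demanded equal to quantity supplied, 85 - P = 8P - 140, gives P* = 25 and Q* = 60.
The floor of 37 is above the equilibrium price 25, so it binds.
At P = 37: Qd = 85 - 37 = 48 and Qs = 8·37 - 140 = 156.
Consumer surplus without the control is ½ · (85 - 25) · 60 = 1800.
With the floor, consumers buy 48 units at 37, so CS = ½ · (85 - 37) · 48 = 1152.
Change in consumer surplus = 1152 - 1800 = -648.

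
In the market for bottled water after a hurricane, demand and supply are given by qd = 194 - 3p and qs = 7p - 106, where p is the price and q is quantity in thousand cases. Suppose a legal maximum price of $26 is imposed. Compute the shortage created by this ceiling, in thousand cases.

In a free market, 194 - 3p = 7p - 106 gives the equilibrium p* = 30, q* = 104.
The ceiling of 26 is below the equilibrium price 30, so it binds.
At p = 26: qd = 194 - 3·26 = 116 and qs = 7·26 - 106 = 76.
Shortage = qd - qs = 116 - 76 = 40.

40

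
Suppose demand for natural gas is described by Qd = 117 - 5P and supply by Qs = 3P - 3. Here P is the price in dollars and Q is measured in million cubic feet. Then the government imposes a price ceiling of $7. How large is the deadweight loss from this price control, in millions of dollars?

153.6

Equilibrium: 117 - 5P = 3P - 3, so 120 = 8P and P* = 15, Q* = 42.
Since 7 < 15, the ceiling is binding.
At P = 7: Qd = 117 - 5·7 = 82 and Qs = 3·7 - 3 = 18.
Quantity traded falls to 18. At Q = 18 the demand price is (117 - 18)/5 = 19.8 and the supply price is (3 + 18)/3 = 7.
Deadweight loss = ½ · (19.8 - 7) · (42 - 18) = ½ · 12.8 · 24 = 153.6.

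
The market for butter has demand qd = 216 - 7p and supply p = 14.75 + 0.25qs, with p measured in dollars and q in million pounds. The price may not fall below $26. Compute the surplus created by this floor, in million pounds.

Rearranging supply gives qs = 4p - 59. Equilibrium: 216 - 7p = 4p - 59, so 275 = 11p and p* = 25, q* = 41.
Because the floor (26) lies above the market-clearing price, it is binding.
At p = 26: qd = 216 - 7·26 = 34 and qs = 4·26 - 59 = 45.
Surplus = qs - qd = 45 - 34 = 11.

11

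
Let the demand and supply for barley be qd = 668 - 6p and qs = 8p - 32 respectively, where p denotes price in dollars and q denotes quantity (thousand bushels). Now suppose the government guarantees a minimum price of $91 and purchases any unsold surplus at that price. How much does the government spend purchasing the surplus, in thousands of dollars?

52234

Equilibrium: 668 - 6p = 8p - 32, so 700 = 14p and p* = 50, q* = 368.
The floor of 91 is above the equilibrium price 50, so it binds.
At p = 91: qd = 668 - 6·91 = 122 and qs = 8·91 - 32 = 696.
Surplus = qs - qd = 574.
Government expenditure = surplus × support price = 574 × 91 = 52234.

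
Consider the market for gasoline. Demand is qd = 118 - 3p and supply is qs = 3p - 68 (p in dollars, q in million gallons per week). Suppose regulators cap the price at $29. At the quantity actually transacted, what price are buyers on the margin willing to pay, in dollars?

33

Setting quantity demanded equal to quantity supplied, 118 - 3p = 3p - 68, gives p* = 31 and q* = 25.
Since 29 < 31, the ceiling is binding.
At p = 29: qd = 118 - 3·29 = 31 and qs = 3·29 - 68 = 19.
Only 19 units reach the market. On the demand curve, the marginal buyer's willingness to pay at q = 19 is (118 - 19)/3 = 33.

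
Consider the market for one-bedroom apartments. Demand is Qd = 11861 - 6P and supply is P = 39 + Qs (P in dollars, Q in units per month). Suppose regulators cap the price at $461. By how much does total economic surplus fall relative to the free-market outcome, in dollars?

895487.25

Rearranging supply gives Qs = P - 39. Equilibrium: 11861 - 6P = P - 39, so 11900 = 7P and P* = 1700, Q* = 1661.
Since 461 < 1700, the ceiling is binding.
At P = 461: Qd = 11861 - 6·461 = 9095 and Qs = 461 - 39 = 422.
Quantity traded falls to 422. At Q = 422 the demand price is (11861 - 422)/6 = 1906.5 and the supply price is 39 + 422 = 461.
Deadweight loss = ½ · (1906.5 - 461) · (1661 - 422) = ½ · 1445.5 · 1239 = 895487.25.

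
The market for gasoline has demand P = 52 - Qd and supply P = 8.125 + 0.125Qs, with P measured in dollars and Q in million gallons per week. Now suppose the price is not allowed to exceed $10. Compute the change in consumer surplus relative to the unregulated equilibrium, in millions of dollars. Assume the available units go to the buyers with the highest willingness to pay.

Rearranging demand gives Qd = 52 - P; rearranging supply gives Qs = 8P - 65. Without the control the market clears where 52 - P = 8P - 65, i.e. P* = 13 and Q* = 39.
Because the ceiling (10) lies below the market-clearing price, it is binding.
At P = 10: Qd = 52 - 10 = 42 and Qs = 8·10 - 65 = 15.
Consumer surplus without the control is ½ · (52 - 13) · 39 = 760.5.
With the ceiling, 15 units are sold at 10 (assume they go to the highest-value buyers). The demand price at Q = 15 is 37, so CS = ½ · [(52 - 10) + (37 - 10)] · 15 = 517.5.
Change in consumer surplus = 517.5 - 760.5 = -243.

-243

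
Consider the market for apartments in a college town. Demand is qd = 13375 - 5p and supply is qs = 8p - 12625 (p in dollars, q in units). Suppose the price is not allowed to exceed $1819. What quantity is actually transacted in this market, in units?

Equilibrium: 13375 - 5p = 8p - 12625, so 26000 = 13p and p* = 2000, q* = 3375.
Since 1819 < 2000, the ceiling is binding.
At p = 1819: qd = 13375 - 5·1819 = 4280 and qs = 8·1819 - 12625 = 1927.
The quantity actually transacted is the short side, supply: 1927.

1927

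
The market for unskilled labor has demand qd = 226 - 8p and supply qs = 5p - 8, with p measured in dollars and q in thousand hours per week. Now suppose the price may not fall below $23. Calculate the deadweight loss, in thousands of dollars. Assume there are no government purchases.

Without the control the market clears where 226 - 8p = 5p - 8, i.e. p* = 18 and q* = 82.
Because the floor (23) lies above the market-clearing price, it is binding.
At p = 23: qd = 226 - 8·23 = 42 and qs = 5·23 - 8 = 107.
Quantity traded falls to 42. At q = 42 the demand price is (226 - 42)/8 = 23 and the supply price is (8 + 42)/5 = 10.
Deadweight loss = ½ · (23 - 10) · (82 - 42) = ½ · 13 · 40 = 260.

260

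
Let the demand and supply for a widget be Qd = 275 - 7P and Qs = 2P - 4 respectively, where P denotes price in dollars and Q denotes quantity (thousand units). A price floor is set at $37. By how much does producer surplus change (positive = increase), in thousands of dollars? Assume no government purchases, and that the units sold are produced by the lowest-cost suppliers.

-345

Equilibrium: 275 - 7P = 2P - 4, so 279 = 9P and P* = 31, Q* = 58.
Since 37 > 31, the floor is binding.
At P = 37: Qd = 275 - 7·37 = 16 and Qs = 2·37 - 4 = 70.
Producer surplus without the control is ½ · (31 - 2) · 58 = 841.
With the floor, 16 units are sold at 37. The supply price at Q = 16 is 10, so PS = ½ · [(37 - 2) + (37 - 10)] · 16 = 496.
Change in producer surplus = 496 - 841 = -345.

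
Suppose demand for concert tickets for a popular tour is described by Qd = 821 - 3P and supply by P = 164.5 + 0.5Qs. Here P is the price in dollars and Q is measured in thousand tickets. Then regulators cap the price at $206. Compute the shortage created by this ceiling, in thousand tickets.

Rearranging supply gives Qs = 2P - 329. Equilibrium: 821 - 3P = 2P - 329, so 1150 = 5P and P* = 230, Q* = 131.
The ceiling of 206 is below the equilibrium price 230, so it binds.
At P = 206: Qd = 821 - 3·206 = 203 and Qs = 2·206 - 329 = 83.
Shortage = Qd - Qs = 203 - 83 = 120.

120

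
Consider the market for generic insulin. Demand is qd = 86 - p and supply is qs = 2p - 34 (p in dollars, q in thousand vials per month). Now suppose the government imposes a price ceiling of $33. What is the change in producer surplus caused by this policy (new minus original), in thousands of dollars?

Equilibrium: 86 - p = 2p - 34, so 120 = 3p and p* = 40, q* = 46.
Since 33 < 40, the ceiling is binding.
At p = 33: qd = 86 - 33 = 53 and qs = 2·33 - 34 = 32.
Producer surplus without the control is ½ · (40 - 17) · 46 = 529.
With the ceiling, producers sell 32 units at 33, so PS = ½ · (33 - 17) · 32 = 256.
Change in producer surplus = 256 - 529 = -273.

-273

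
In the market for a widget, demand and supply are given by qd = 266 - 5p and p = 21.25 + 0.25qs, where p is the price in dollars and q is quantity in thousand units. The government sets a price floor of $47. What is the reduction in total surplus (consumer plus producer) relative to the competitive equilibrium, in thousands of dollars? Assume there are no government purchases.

360

Rearranging supply gives qs = 4p - 85. Setting quantity demanded equal to quantity supplied, 266 - 5p = 4p - 85, gives p* = 39 and q* = 71.
Because the floor (47) lies above the market-clearing price, it is binding.
At p = 47: qd = 266 - 5·47 = 31 and qs = 4·47 - 85 = 103.
Quantity traded falls to 31. At q = 31 the demand price is (266 - 31)/5 = 47 and the supply price is (85 + 31)/4 = 29.
Deadweight loss = ½ · (47 - 29) · (71 - 31) = ½ · 18 · 40 = 360.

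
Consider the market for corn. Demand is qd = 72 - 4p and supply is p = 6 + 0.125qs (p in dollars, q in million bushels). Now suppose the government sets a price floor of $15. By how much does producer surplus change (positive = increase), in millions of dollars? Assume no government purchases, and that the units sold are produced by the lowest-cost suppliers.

Rearranging supply gives qs = 8p - 48. In a free market, 72 - 4p = 8p - 48 gives the equilibrium p* = 10, q* = 32.
The floor of 15 is above the equilibrium price 10, so it binds.
At p = 15: qd = 72 - 4·15 = 12 and qs = 8·15 - 48 = 72.
Producer surplus without the control is ½ · (10 - 6) · 32 = 64.
With the floor, 12 units are sold at 15. The supply price at q = 12 is 7.5, so PS = ½ · [(15 - 6) + (15 - 7.5)] · 12 = 99.
Change in producer surplus = 99 - 64 = 35.

35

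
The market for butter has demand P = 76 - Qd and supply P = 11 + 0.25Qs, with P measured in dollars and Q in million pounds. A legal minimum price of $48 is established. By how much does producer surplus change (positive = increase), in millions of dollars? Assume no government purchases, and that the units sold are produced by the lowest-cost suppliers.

600

Rearranging demand gives Qd = 76 - P; rearranging supply gives Qs = 4P - 44. In a free market, 76 - P = 4P - 44 gives the equilibrium P* = 24, Q* = 52.
Since 48 > 24, the floor is binding.
At P = 48: Qd = 76 - 48 = 28 and Qs = 4·48 - 44 = 148.
Producer surplus without the control is ½ · (24 - 11) · 52 = 338.
With the floor, 28 units are sold at 48. The supply price at Q = 28 is 18, so PS = ½ · [(48 - 11) + (48 - 18)] · 28 = 938.
Change in producer surplus = 938 - 338 = 600.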